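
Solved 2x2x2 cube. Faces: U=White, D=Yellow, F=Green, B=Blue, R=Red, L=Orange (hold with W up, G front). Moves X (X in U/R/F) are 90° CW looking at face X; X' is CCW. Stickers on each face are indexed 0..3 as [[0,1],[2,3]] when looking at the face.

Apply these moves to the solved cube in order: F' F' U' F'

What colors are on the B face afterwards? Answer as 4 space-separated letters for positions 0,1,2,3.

After move 1 (F'): F=GGGG U=WWRR R=YRYR D=OOYY L=OWOW
After move 2 (F'): F=GGGG U=WWYY R=OROR D=WWYY L=OROR
After move 3 (U'): U=WYWY F=ORGG R=GGOR B=ORBB L=BBOR
After move 4 (F'): F=RGOG U=WYGO R=WGWR D=BRYY L=BYOW
Query: B face = ORBB

Answer: O R B B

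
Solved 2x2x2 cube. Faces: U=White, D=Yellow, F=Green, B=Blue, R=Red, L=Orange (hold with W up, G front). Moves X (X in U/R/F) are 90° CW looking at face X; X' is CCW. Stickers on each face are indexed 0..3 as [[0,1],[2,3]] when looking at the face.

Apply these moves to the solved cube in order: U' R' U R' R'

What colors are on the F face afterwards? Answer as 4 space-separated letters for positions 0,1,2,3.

After move 1 (U'): U=WWWW F=OOGG R=GGRR B=RRBB L=BBOO
After move 2 (R'): R=GRGR U=WBWR F=OWGW D=YOYG B=YRYB
After move 3 (U): U=WWRB F=GRGW R=YRGR B=BBYB L=OWOO
After move 4 (R'): R=RRYG U=WYRB F=GWGB D=YRYW B=GBOB
After move 5 (R'): R=RGRY U=WORG F=GYGB D=YWYB B=WBRB
Query: F face = GYGB

Answer: G Y G B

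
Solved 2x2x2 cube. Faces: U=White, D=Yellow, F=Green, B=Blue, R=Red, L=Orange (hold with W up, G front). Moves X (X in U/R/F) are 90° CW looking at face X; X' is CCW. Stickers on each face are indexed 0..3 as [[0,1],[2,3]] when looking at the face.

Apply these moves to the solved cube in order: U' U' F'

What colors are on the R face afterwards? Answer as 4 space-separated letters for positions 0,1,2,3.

Answer: Y O Y R

Derivation:
After move 1 (U'): U=WWWW F=OOGG R=GGRR B=RRBB L=BBOO
After move 2 (U'): U=WWWW F=BBGG R=OORR B=GGBB L=RROO
After move 3 (F'): F=BGBG U=WWOR R=YOYR D=ROYY L=RWOW
Query: R face = YOYR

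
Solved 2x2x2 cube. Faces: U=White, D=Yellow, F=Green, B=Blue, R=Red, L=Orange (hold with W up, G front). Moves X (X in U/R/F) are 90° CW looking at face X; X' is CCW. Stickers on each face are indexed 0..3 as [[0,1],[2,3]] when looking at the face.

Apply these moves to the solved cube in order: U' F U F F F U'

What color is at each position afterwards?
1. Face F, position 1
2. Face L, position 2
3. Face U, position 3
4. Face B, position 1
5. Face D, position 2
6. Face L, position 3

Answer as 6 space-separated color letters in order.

After move 1 (U'): U=WWWW F=OOGG R=GGRR B=RRBB L=BBOO
After move 2 (F): F=GOGO U=WWOB R=WGWR D=RGYY L=BYOY
After move 3 (U): U=OWBW F=WGGO R=RRWR B=BYBB L=GOOY
After move 4 (F): F=GWOG U=OWYO R=BRWR D=WRYY L=GROG
After move 5 (F): F=OGGW U=OWGR R=YROR D=WBYY L=GWOR
After move 6 (F): F=GOWG U=OWRW R=GRRR D=OYYY L=GWOB
After move 7 (U'): U=WWOR F=GWWG R=GORR B=GRBB L=BYOB
Query 1: F[1] = W
Query 2: L[2] = O
Query 3: U[3] = R
Query 4: B[1] = R
Query 5: D[2] = Y
Query 6: L[3] = B

Answer: W O R R Y B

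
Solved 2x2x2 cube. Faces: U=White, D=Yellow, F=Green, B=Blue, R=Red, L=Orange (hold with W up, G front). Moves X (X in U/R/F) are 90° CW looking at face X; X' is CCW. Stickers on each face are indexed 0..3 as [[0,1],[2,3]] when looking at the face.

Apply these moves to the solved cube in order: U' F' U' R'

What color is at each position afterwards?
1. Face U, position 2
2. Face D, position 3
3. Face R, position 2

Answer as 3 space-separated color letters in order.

Answer: W G O

Derivation:
After move 1 (U'): U=WWWW F=OOGG R=GGRR B=RRBB L=BBOO
After move 2 (F'): F=OGOG U=WWGR R=YGYR D=BOYY L=BWOW
After move 3 (U'): U=WRWG F=BWOG R=OGYR B=YGBB L=RROW
After move 4 (R'): R=GROY U=WBWY F=BROG D=BWYG B=YGOB
Query 1: U[2] = W
Query 2: D[3] = G
Query 3: R[2] = O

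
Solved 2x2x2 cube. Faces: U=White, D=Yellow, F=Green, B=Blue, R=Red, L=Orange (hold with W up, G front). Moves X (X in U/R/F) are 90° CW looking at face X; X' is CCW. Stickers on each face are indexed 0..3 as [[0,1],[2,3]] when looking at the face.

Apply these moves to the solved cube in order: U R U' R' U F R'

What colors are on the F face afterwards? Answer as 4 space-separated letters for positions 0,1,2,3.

Answer: G R W G

Derivation:
After move 1 (U): U=WWWW F=RRGG R=BBRR B=OOBB L=GGOO
After move 2 (R): R=RBRB U=WRWG F=RYGY D=YBYO B=WOWB
After move 3 (U'): U=RGWW F=GGGY R=RYRB B=RBWB L=WOOO
After move 4 (R'): R=YBRR U=RWWR F=GGGW D=YGYY B=OBBB
After move 5 (U): U=WRRW F=YBGW R=OBRR B=WOBB L=GGOO
After move 6 (F): F=GYWB U=WROG R=RBWR D=ROYY L=GYOG
After move 7 (R'): R=BRRW U=WBOW F=GRWG D=RYYB B=YOOB
Query: F face = GRWG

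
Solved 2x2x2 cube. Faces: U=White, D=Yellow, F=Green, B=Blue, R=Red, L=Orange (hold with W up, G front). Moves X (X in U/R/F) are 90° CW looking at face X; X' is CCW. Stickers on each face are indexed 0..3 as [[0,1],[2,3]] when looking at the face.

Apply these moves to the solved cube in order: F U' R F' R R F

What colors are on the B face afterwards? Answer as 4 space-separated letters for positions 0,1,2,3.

Answer: G R Y B

Derivation:
After move 1 (F): F=GGGG U=WWOO R=WRWR D=RRYY L=OYOY
After move 2 (U'): U=WOWO F=OYGG R=GGWR B=WRBB L=BBOY
After move 3 (R): R=WGRG U=WYWG F=ORGY D=RBYW B=OROB
After move 4 (F'): F=RYOG U=WYWR R=BGRG D=BYYW L=BGOW
After move 5 (R): R=RBGG U=WYWG F=RYOW D=BOYO B=RRYB
After move 6 (R): R=GRGB U=WYWW F=ROOO D=BYYR B=GRYB
After move 7 (F): F=OROO U=WYWG R=WRWB D=GGYR L=BBOY
Query: B face = GRYB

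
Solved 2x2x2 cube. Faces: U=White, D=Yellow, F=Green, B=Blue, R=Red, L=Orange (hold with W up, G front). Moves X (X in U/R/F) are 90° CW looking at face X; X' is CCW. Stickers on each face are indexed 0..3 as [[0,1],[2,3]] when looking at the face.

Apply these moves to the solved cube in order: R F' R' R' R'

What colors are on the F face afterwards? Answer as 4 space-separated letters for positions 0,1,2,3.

Answer: Y O G B

Derivation:
After move 1 (R): R=RRRR U=WGWG F=GYGY D=YBYB B=WBWB
After move 2 (F'): F=YYGG U=WGRR R=BRYR D=OOYB L=OGOW
After move 3 (R'): R=RRBY U=WWRW F=YGGR D=OYYG B=BBOB
After move 4 (R'): R=RYRB U=WORB F=YWGW D=OGYR B=GBYB
After move 5 (R'): R=YBRR U=WYRG F=YOGB D=OWYW B=RBGB
Query: F face = YOGB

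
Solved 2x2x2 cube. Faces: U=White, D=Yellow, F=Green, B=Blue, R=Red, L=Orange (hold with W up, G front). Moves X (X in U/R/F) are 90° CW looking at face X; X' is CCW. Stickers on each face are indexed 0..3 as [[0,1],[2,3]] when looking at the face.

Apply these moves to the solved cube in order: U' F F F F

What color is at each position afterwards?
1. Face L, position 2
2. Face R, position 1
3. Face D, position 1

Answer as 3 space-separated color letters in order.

After move 1 (U'): U=WWWW F=OOGG R=GGRR B=RRBB L=BBOO
After move 2 (F): F=GOGO U=WWOB R=WGWR D=RGYY L=BYOY
After move 3 (F): F=GGOO U=WWYY R=OGBR D=WWYY L=BROG
After move 4 (F): F=OGOG U=WWGR R=YGYR D=BOYY L=BWOW
After move 5 (F): F=OOGG U=WWWW R=GGRR D=YYYY L=BBOO
Query 1: L[2] = O
Query 2: R[1] = G
Query 3: D[1] = Y

Answer: O G Y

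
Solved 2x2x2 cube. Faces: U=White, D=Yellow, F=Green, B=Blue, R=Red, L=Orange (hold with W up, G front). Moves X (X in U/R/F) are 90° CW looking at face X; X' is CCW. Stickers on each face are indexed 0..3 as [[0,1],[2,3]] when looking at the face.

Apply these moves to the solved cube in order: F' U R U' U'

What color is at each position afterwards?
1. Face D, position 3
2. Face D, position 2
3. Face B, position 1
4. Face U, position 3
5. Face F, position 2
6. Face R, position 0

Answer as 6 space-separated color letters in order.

Answer: O Y O R G G

Derivation:
After move 1 (F'): F=GGGG U=WWRR R=YRYR D=OOYY L=OWOW
After move 2 (U): U=RWRW F=YRGG R=BBYR B=OWBB L=GGOW
After move 3 (R): R=YBRB U=RRRG F=YOGY D=OBYO B=WWWB
After move 4 (U'): U=RGRR F=GGGY R=YORB B=YBWB L=WWOW
After move 5 (U'): U=GRRR F=WWGY R=GGRB B=YOWB L=YBOW
Query 1: D[3] = O
Query 2: D[2] = Y
Query 3: B[1] = O
Query 4: U[3] = R
Query 5: F[2] = G
Query 6: R[0] = G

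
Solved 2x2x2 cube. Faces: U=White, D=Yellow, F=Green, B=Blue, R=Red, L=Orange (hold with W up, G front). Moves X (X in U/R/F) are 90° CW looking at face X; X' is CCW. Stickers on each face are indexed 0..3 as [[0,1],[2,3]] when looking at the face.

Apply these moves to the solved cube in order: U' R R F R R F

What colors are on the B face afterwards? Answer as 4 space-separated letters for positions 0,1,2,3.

After move 1 (U'): U=WWWW F=OOGG R=GGRR B=RRBB L=BBOO
After move 2 (R): R=RGRG U=WOWG F=OYGY D=YBYR B=WRWB
After move 3 (R): R=RRGG U=WYWY F=OBGR D=YWYW B=GROB
After move 4 (F): F=GORB U=WYOB R=WRYG D=GRYW L=BYOW
After move 5 (R): R=YWGR U=WOOB F=GRRW D=GOYG B=BRYB
After move 6 (R): R=GYRW U=WROW F=GORG D=GYYB B=BROB
After move 7 (F): F=RGGO U=WRWY R=OYWW D=RGYB L=BGOY
Query: B face = BROB

Answer: B R O B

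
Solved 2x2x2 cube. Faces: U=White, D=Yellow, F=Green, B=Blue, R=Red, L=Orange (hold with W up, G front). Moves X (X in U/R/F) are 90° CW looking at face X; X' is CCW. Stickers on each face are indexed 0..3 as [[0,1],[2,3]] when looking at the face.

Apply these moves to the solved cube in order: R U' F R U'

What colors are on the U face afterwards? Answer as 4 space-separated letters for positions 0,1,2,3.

Answer: O O G O

Derivation:
After move 1 (R): R=RRRR U=WGWG F=GYGY D=YBYB B=WBWB
After move 2 (U'): U=GGWW F=OOGY R=GYRR B=RRWB L=WBOO
After move 3 (F): F=GOYO U=GGOB R=WYWR D=RGYB L=WYOB
After move 4 (R): R=WWRY U=GOOO F=GGYB D=RWYR B=BRGB
After move 5 (U'): U=OOGO F=WYYB R=GGRY B=WWGB L=BROB
Query: U face = OOGO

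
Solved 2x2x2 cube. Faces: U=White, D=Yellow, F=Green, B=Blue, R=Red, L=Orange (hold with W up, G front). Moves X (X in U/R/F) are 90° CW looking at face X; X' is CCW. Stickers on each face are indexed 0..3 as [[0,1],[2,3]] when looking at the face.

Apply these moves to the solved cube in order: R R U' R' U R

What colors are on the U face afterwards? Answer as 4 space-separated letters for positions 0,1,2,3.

Answer: W R R W

Derivation:
After move 1 (R): R=RRRR U=WGWG F=GYGY D=YBYB B=WBWB
After move 2 (R): R=RRRR U=WYWY F=GBGB D=YWYW B=GBGB
After move 3 (U'): U=YYWW F=OOGB R=GBRR B=RRGB L=GBOO
After move 4 (R'): R=BRGR U=YGWR F=OYGW D=YOYB B=WRWB
After move 5 (U): U=WYRG F=BRGW R=WRGR B=GBWB L=OYOO
After move 6 (R): R=GWRR U=WRRW F=BOGB D=YWYG B=GBYB
Query: U face = WRRW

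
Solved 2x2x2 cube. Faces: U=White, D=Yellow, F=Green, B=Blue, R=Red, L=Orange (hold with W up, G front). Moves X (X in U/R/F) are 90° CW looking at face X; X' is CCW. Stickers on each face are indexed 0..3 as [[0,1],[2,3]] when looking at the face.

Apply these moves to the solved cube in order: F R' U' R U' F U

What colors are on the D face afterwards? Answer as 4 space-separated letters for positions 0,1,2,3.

After move 1 (F): F=GGGG U=WWOO R=WRWR D=RRYY L=OYOY
After move 2 (R'): R=RRWW U=WBOB F=GWGO D=RGYG B=YBRB
After move 3 (U'): U=BBWO F=OYGO R=GWWW B=RRRB L=YBOY
After move 4 (R): R=WGWW U=BYWO F=OGGG D=RRYR B=ORBB
After move 5 (U'): U=YOBW F=YBGG R=OGWW B=WGBB L=OROY
After move 6 (F): F=GYGB U=YOYR R=BGWW D=WOYR L=OROR
After move 7 (U): U=YYRO F=BGGB R=WGWW B=ORBB L=GYOR
Query: D face = WOYR

Answer: W O Y R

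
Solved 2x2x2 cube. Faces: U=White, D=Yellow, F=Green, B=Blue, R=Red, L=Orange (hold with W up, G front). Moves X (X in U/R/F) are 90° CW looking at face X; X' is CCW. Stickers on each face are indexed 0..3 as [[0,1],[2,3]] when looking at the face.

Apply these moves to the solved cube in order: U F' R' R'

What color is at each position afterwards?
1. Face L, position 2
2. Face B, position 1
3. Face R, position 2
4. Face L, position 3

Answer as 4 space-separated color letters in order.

Answer: O O B W

Derivation:
After move 1 (U): U=WWWW F=RRGG R=BBRR B=OOBB L=GGOO
After move 2 (F'): F=RGRG U=WWBR R=YBYR D=GOYY L=GWOW
After move 3 (R'): R=BRYY U=WBBO F=RWRR D=GGYG B=YOOB
After move 4 (R'): R=RYBY U=WOBY F=RBRO D=GWYR B=GOGB
Query 1: L[2] = O
Query 2: B[1] = O
Query 3: R[2] = B
Query 4: L[3] = W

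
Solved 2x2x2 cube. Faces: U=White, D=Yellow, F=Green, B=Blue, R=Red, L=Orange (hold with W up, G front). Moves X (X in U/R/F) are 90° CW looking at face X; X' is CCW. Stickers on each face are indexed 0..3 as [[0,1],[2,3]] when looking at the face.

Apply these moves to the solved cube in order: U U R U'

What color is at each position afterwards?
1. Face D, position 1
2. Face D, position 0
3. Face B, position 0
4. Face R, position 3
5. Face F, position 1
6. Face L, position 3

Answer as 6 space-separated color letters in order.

After move 1 (U): U=WWWW F=RRGG R=BBRR B=OOBB L=GGOO
After move 2 (U): U=WWWW F=BBGG R=OORR B=GGBB L=RROO
After move 3 (R): R=RORO U=WBWG F=BYGY D=YBYG B=WGWB
After move 4 (U'): U=BGWW F=RRGY R=BYRO B=ROWB L=WGOO
Query 1: D[1] = B
Query 2: D[0] = Y
Query 3: B[0] = R
Query 4: R[3] = O
Query 5: F[1] = R
Query 6: L[3] = O

Answer: B Y R O R O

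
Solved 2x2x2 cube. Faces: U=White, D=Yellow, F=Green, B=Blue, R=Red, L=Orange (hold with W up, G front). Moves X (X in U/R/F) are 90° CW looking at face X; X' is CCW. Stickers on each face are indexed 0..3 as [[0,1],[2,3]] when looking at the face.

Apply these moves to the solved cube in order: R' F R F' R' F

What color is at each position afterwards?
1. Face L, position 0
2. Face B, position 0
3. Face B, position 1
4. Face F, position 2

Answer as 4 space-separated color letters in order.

Answer: O Y B R

Derivation:
After move 1 (R'): R=RRRR U=WBWB F=GWGW D=YGYG B=YBYB
After move 2 (F): F=GGWW U=WBOO R=WRBR D=RRYG L=OYOG
After move 3 (R): R=BWRR U=WGOW F=GRWG D=RYYY B=OBBB
After move 4 (F'): F=RGGW U=WGBR R=YWRR D=YGYY L=OWOO
After move 5 (R'): R=WRYR U=WBBO F=RGGR D=YGYW B=YBGB
After move 6 (F): F=GRRG U=WBOW R=BROR D=YWYW L=OYOG
Query 1: L[0] = O
Query 2: B[0] = Y
Query 3: B[1] = B
Query 4: F[2] = R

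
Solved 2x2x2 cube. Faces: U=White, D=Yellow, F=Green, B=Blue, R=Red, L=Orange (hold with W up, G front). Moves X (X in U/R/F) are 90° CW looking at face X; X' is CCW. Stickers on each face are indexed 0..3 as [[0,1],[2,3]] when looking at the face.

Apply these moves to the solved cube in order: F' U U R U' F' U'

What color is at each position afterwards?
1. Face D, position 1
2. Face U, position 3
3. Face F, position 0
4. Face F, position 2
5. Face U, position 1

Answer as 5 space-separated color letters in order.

Answer: W B W Y R

Derivation:
After move 1 (F'): F=GGGG U=WWRR R=YRYR D=OOYY L=OWOW
After move 2 (U): U=RWRW F=YRGG R=BBYR B=OWBB L=GGOW
After move 3 (U): U=RRWW F=BBGG R=OWYR B=GGBB L=YROW
After move 4 (R): R=YORW U=RBWG F=BOGY D=OBYG B=WGRB
After move 5 (U'): U=BGRW F=YRGY R=BORW B=YORB L=WGOW
After move 6 (F'): F=RYYG U=BGBR R=BOOW D=GWYG L=WWOR
After move 7 (U'): U=GRBB F=WWYG R=RYOW B=BORB L=YOOR
Query 1: D[1] = W
Query 2: U[3] = B
Query 3: F[0] = W
Query 4: F[2] = Y
Query 5: U[1] = R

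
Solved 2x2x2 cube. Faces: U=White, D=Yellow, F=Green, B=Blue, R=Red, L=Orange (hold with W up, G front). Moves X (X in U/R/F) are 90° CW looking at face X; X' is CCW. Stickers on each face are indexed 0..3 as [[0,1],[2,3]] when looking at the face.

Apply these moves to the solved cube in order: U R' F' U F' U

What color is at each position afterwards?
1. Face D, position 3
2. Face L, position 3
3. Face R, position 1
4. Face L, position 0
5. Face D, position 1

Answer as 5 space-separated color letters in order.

After move 1 (U): U=WWWW F=RRGG R=BBRR B=OOBB L=GGOO
After move 2 (R'): R=BRBR U=WBWO F=RWGW D=YRYG B=YOYB
After move 3 (F'): F=WWRG U=WBBB R=RRYR D=GOYG L=GOOW
After move 4 (U): U=BWBB F=RRRG R=YOYR B=GOYB L=WWOW
After move 5 (F'): F=RGRR U=BWYY R=OOGR D=WWYG L=WBOB
After move 6 (U): U=YBYW F=OORR R=GOGR B=WBYB L=RGOB
Query 1: D[3] = G
Query 2: L[3] = B
Query 3: R[1] = O
Query 4: L[0] = R
Query 5: D[1] = W

Answer: G B O R W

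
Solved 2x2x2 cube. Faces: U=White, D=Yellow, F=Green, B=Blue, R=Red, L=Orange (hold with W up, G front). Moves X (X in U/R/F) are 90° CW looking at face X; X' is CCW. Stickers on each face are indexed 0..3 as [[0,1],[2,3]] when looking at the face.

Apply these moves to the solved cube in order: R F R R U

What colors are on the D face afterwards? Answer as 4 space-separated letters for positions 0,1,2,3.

Answer: R G Y O

Derivation:
After move 1 (R): R=RRRR U=WGWG F=GYGY D=YBYB B=WBWB
After move 2 (F): F=GGYY U=WGOO R=WRGR D=RRYB L=OYOB
After move 3 (R): R=GWRR U=WGOY F=GRYB D=RWYW B=OBGB
After move 4 (R): R=RGRW U=WROB F=GWYW D=RGYO B=YBGB
After move 5 (U): U=OWBR F=RGYW R=YBRW B=OYGB L=GWOB
Query: D face = RGYO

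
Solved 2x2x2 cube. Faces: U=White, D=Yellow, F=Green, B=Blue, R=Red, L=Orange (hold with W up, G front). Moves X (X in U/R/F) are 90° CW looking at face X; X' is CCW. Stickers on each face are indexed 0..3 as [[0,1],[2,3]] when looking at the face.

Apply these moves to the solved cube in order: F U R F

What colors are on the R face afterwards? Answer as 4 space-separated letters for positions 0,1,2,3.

Answer: O B G B

Derivation:
After move 1 (F): F=GGGG U=WWOO R=WRWR D=RRYY L=OYOY
After move 2 (U): U=OWOW F=WRGG R=BBWR B=OYBB L=GGOY
After move 3 (R): R=WBRB U=OROG F=WRGY D=RBYO B=WYWB
After move 4 (F): F=GWYR U=ORYG R=OBGB D=RWYO L=GROB
Query: R face = OBGB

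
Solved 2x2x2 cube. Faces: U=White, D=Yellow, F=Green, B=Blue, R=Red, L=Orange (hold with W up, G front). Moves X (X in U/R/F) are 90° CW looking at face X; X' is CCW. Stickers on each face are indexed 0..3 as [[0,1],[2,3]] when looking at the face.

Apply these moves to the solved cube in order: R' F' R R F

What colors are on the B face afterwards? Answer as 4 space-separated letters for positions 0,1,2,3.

Answer: G B W B

Derivation:
After move 1 (R'): R=RRRR U=WBWB F=GWGW D=YGYG B=YBYB
After move 2 (F'): F=WWGG U=WBRR R=GRYR D=OOYG L=OBOW
After move 3 (R): R=YGRR U=WWRG F=WOGG D=OYYY B=RBBB
After move 4 (R): R=RYRG U=WORG F=WYGY D=OBYR B=GBWB
After move 5 (F): F=GWYY U=WOWB R=RYGG D=RRYR L=OOOB
Query: B face = GBWB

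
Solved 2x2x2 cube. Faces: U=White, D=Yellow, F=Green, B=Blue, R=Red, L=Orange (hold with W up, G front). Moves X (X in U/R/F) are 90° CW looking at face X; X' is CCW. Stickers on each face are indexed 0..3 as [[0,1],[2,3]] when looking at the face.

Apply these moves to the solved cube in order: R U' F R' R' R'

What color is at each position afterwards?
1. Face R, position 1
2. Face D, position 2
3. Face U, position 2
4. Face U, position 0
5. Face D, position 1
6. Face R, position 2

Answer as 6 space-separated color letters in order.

After move 1 (R): R=RRRR U=WGWG F=GYGY D=YBYB B=WBWB
After move 2 (U'): U=GGWW F=OOGY R=GYRR B=RRWB L=WBOO
After move 3 (F): F=GOYO U=GGOB R=WYWR D=RGYB L=WYOB
After move 4 (R'): R=YRWW U=GWOR F=GGYB D=ROYO B=BRGB
After move 5 (R'): R=RWYW U=GGOB F=GWYR D=RGYB B=OROB
After move 6 (R'): R=WWRY U=GOOO F=GGYB D=RWYR B=BRGB
Query 1: R[1] = W
Query 2: D[2] = Y
Query 3: U[2] = O
Query 4: U[0] = G
Query 5: D[1] = W
Query 6: R[2] = R

Answer: W Y O G W R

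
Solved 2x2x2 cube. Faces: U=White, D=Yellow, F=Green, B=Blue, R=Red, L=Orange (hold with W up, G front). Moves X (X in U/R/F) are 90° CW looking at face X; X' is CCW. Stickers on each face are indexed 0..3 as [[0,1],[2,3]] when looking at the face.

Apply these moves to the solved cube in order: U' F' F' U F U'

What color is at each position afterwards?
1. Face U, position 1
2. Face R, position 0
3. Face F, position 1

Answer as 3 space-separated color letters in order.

Answer: G O W

Derivation:
After move 1 (U'): U=WWWW F=OOGG R=GGRR B=RRBB L=BBOO
After move 2 (F'): F=OGOG U=WWGR R=YGYR D=BOYY L=BWOW
After move 3 (F'): F=GGOO U=WWYY R=OGBR D=WWYY L=BROG
After move 4 (U): U=YWYW F=OGOO R=RRBR B=BRBB L=GGOG
After move 5 (F): F=OOOG U=YWGG R=YRWR D=BRYY L=GWOW
After move 6 (U'): U=WGYG F=GWOG R=OOWR B=YRBB L=BROW
Query 1: U[1] = G
Query 2: R[0] = O
Query 3: F[1] = W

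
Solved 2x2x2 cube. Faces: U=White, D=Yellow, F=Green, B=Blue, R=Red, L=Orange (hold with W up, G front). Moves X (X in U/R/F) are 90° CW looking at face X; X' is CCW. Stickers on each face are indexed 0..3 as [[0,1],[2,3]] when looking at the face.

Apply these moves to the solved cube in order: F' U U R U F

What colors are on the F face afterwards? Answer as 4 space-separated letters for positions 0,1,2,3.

After move 1 (F'): F=GGGG U=WWRR R=YRYR D=OOYY L=OWOW
After move 2 (U): U=RWRW F=YRGG R=BBYR B=OWBB L=GGOW
After move 3 (U): U=RRWW F=BBGG R=OWYR B=GGBB L=YROW
After move 4 (R): R=YORW U=RBWG F=BOGY D=OBYG B=WGRB
After move 5 (U): U=WRGB F=YOGY R=WGRW B=YRRB L=BOOW
After move 6 (F): F=GYYO U=WRWO R=GGBW D=RWYG L=BOOB
Query: F face = GYYO

Answer: G Y Y O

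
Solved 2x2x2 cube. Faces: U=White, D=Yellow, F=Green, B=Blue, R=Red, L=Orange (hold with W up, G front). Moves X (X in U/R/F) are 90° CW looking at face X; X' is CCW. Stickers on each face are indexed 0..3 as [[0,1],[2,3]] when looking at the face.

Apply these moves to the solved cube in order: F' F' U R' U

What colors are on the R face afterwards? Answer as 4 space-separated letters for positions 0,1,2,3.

After move 1 (F'): F=GGGG U=WWRR R=YRYR D=OOYY L=OWOW
After move 2 (F'): F=GGGG U=WWYY R=OROR D=WWYY L=OROR
After move 3 (U): U=YWYW F=ORGG R=BBOR B=ORBB L=GGOR
After move 4 (R'): R=BRBO U=YBYO F=OWGW D=WRYG B=YRWB
After move 5 (U): U=YYOB F=BRGW R=YRBO B=GGWB L=OWOR
Query: R face = YRBO

Answer: Y R B O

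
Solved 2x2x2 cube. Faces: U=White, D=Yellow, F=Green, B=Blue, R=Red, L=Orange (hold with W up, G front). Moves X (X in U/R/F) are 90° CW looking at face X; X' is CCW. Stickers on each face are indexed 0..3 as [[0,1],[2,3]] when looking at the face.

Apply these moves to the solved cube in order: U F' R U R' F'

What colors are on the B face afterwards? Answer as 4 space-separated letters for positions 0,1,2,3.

After move 1 (U): U=WWWW F=RRGG R=BBRR B=OOBB L=GGOO
After move 2 (F'): F=RGRG U=WWBR R=YBYR D=GOYY L=GWOW
After move 3 (R): R=YYRB U=WGBG F=RORY D=GBYO B=ROWB
After move 4 (U): U=BWGG F=YYRY R=RORB B=GWWB L=ROOW
After move 5 (R'): R=OBRR U=BWGG F=YWRG D=GYYY B=OWBB
After move 6 (F'): F=WGYR U=BWOR R=YBGR D=OWYY L=RGOG
Query: B face = OWBB

Answer: O W B B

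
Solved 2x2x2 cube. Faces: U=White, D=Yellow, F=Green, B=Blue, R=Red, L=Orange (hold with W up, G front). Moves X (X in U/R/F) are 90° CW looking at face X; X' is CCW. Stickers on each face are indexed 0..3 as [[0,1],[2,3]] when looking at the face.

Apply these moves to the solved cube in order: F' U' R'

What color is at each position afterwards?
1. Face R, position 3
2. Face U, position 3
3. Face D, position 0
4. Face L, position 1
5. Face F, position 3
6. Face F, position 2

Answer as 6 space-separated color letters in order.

Answer: Y Y O B R G

Derivation:
After move 1 (F'): F=GGGG U=WWRR R=YRYR D=OOYY L=OWOW
After move 2 (U'): U=WRWR F=OWGG R=GGYR B=YRBB L=BBOW
After move 3 (R'): R=GRGY U=WBWY F=ORGR D=OWYG B=YROB
Query 1: R[3] = Y
Query 2: U[3] = Y
Query 3: D[0] = O
Query 4: L[1] = B
Query 5: F[3] = R
Query 6: F[2] = G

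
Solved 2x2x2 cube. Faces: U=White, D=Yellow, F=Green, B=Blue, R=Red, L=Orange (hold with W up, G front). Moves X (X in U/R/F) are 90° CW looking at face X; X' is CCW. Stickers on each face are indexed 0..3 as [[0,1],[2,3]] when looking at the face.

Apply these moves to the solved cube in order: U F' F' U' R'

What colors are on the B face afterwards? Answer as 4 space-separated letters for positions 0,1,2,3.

After move 1 (U): U=WWWW F=RRGG R=BBRR B=OOBB L=GGOO
After move 2 (F'): F=RGRG U=WWBR R=YBYR D=GOYY L=GWOW
After move 3 (F'): F=GGRR U=WWYY R=OBGR D=WWYY L=GROB
After move 4 (U'): U=WYWY F=GRRR R=GGGR B=OBBB L=OOOB
After move 5 (R'): R=GRGG U=WBWO F=GYRY D=WRYR B=YBWB
Query: B face = YBWB

Answer: Y B W B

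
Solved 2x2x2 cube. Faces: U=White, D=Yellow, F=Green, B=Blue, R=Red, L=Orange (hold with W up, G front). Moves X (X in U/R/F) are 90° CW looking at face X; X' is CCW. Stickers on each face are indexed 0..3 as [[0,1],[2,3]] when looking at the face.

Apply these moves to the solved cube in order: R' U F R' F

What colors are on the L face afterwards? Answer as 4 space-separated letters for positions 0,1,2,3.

Answer: G R O R

Derivation:
After move 1 (R'): R=RRRR U=WBWB F=GWGW D=YGYG B=YBYB
After move 2 (U): U=WWBB F=RRGW R=YBRR B=OOYB L=GWOO
After move 3 (F): F=GRWR U=WWOW R=BBBR D=RYYG L=GYOG
After move 4 (R'): R=BRBB U=WYOO F=GWWW D=RRYR B=GOYB
After move 5 (F): F=WGWW U=WYGY R=OROB D=BBYR L=GROR
Query: L face = GROR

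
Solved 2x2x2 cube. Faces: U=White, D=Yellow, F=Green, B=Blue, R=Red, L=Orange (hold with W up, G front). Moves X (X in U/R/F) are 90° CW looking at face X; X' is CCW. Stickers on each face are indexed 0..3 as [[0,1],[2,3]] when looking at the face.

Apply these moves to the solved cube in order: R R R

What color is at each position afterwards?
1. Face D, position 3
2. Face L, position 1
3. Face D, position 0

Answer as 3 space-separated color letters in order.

After move 1 (R): R=RRRR U=WGWG F=GYGY D=YBYB B=WBWB
After move 2 (R): R=RRRR U=WYWY F=GBGB D=YWYW B=GBGB
After move 3 (R): R=RRRR U=WBWB F=GWGW D=YGYG B=YBYB
Query 1: D[3] = G
Query 2: L[1] = O
Query 3: D[0] = Y

Answer: G O Y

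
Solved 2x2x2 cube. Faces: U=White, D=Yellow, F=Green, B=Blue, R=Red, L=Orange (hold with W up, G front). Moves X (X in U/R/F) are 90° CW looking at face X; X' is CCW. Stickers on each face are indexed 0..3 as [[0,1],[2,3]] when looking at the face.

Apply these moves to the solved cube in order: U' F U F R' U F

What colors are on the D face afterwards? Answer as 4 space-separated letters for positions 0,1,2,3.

After move 1 (U'): U=WWWW F=OOGG R=GGRR B=RRBB L=BBOO
After move 2 (F): F=GOGO U=WWOB R=WGWR D=RGYY L=BYOY
After move 3 (U): U=OWBW F=WGGO R=RRWR B=BYBB L=GOOY
After move 4 (F): F=GWOG U=OWYO R=BRWR D=WRYY L=GROG
After move 5 (R'): R=RRBW U=OBYB F=GWOO D=WWYG B=YYRB
After move 6 (U): U=YOBB F=RROO R=YYBW B=GRRB L=GWOG
After move 7 (F): F=OROR U=YOGW R=BYBW D=BYYG L=GWOW
Query: D face = BYYG

Answer: B Y Y G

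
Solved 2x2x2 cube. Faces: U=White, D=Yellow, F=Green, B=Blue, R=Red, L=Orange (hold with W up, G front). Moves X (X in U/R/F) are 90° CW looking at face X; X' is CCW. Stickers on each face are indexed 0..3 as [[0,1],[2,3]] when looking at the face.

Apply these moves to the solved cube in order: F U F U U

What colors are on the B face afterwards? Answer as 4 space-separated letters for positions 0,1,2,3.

Answer: G W B B

Derivation:
After move 1 (F): F=GGGG U=WWOO R=WRWR D=RRYY L=OYOY
After move 2 (U): U=OWOW F=WRGG R=BBWR B=OYBB L=GGOY
After move 3 (F): F=GWGR U=OWYG R=OBWR D=WBYY L=GROR
After move 4 (U): U=YOGW F=OBGR R=OYWR B=GRBB L=GWOR
After move 5 (U): U=GYWO F=OYGR R=GRWR B=GWBB L=OBOR
Query: B face = GWBB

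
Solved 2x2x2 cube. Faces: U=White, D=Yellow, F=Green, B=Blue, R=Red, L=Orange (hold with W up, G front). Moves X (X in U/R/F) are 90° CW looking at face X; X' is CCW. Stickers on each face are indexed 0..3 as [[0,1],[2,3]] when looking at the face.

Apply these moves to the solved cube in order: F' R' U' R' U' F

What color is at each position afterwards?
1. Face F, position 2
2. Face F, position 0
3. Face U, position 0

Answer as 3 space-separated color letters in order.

Answer: R G O

Derivation:
After move 1 (F'): F=GGGG U=WWRR R=YRYR D=OOYY L=OWOW
After move 2 (R'): R=RRYY U=WBRB F=GWGR D=OGYG B=YBOB
After move 3 (U'): U=BBWR F=OWGR R=GWYY B=RROB L=YBOW
After move 4 (R'): R=WYGY U=BOWR F=OBGR D=OWYR B=GRGB
After move 5 (U'): U=ORBW F=YBGR R=OBGY B=WYGB L=GROW
After move 6 (F): F=GYRB U=ORWR R=BBWY D=GOYR L=GOOW
Query 1: F[2] = R
Query 2: F[0] = G
Query 3: U[0] = O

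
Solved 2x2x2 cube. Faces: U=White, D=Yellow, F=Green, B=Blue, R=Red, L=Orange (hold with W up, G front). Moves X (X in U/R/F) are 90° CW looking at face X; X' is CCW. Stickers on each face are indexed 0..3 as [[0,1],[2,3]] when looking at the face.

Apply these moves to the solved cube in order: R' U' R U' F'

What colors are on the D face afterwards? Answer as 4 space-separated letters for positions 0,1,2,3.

After move 1 (R'): R=RRRR U=WBWB F=GWGW D=YGYG B=YBYB
After move 2 (U'): U=BBWW F=OOGW R=GWRR B=RRYB L=YBOO
After move 3 (R): R=RGRW U=BOWW F=OGGG D=YYYR B=WRBB
After move 4 (U'): U=OWBW F=YBGG R=OGRW B=RGBB L=WROO
After move 5 (F'): F=BGYG U=OWOR R=YGYW D=ROYR L=WWOB
Query: D face = ROYR

Answer: R O Y R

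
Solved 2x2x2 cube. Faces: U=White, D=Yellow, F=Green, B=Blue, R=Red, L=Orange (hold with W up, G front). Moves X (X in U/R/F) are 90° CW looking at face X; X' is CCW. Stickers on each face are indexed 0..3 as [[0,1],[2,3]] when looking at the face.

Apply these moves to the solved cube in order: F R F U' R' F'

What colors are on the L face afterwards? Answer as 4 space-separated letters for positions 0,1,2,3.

Answer: O O O W

Derivation:
After move 1 (F): F=GGGG U=WWOO R=WRWR D=RRYY L=OYOY
After move 2 (R): R=WWRR U=WGOG F=GRGY D=RBYB B=OBWB
After move 3 (F): F=GGYR U=WGYY R=OWGR D=RWYB L=OROB
After move 4 (U'): U=GYWY F=ORYR R=GGGR B=OWWB L=OBOB
After move 5 (R'): R=GRGG U=GWWO F=OYYY D=RRYR B=BWWB
After move 6 (F'): F=YYOY U=GWGG R=RRRG D=BBYR L=OOOW
Query: L face = OOOW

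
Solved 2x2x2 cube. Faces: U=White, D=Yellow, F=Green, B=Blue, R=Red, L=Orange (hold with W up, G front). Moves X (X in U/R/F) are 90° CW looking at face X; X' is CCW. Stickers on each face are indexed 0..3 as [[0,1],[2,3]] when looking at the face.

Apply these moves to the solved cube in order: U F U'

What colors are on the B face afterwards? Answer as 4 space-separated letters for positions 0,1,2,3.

Answer: W B B B

Derivation:
After move 1 (U): U=WWWW F=RRGG R=BBRR B=OOBB L=GGOO
After move 2 (F): F=GRGR U=WWOG R=WBWR D=RBYY L=GYOY
After move 3 (U'): U=WGWO F=GYGR R=GRWR B=WBBB L=OOOY
Query: B face = WBBB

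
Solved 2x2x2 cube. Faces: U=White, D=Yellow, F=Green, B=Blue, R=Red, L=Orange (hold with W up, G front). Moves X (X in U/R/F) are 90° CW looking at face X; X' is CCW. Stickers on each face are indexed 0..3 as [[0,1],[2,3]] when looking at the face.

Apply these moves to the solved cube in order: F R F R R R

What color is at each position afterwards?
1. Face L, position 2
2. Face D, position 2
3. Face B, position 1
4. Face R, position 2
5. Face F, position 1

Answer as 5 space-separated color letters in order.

After move 1 (F): F=GGGG U=WWOO R=WRWR D=RRYY L=OYOY
After move 2 (R): R=WWRR U=WGOG F=GRGY D=RBYB B=OBWB
After move 3 (F): F=GGYR U=WGYY R=OWGR D=RWYB L=OROB
After move 4 (R): R=GORW U=WGYR F=GWYB D=RWYO B=YBGB
After move 5 (R): R=RGWO U=WWYB F=GWYO D=RGYY B=RBGB
After move 6 (R): R=WROG U=WWYO F=GGYY D=RGYR B=BBWB
Query 1: L[2] = O
Query 2: D[2] = Y
Query 3: B[1] = B
Query 4: R[2] = O
Query 5: F[1] = G

Answer: O Y B O G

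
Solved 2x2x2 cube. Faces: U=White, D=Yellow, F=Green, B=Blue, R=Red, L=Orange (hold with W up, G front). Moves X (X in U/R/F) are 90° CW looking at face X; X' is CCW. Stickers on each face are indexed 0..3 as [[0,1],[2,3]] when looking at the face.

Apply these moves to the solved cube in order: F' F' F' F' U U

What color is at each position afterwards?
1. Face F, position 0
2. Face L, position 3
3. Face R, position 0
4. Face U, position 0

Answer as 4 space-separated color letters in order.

After move 1 (F'): F=GGGG U=WWRR R=YRYR D=OOYY L=OWOW
After move 2 (F'): F=GGGG U=WWYY R=OROR D=WWYY L=OROR
After move 3 (F'): F=GGGG U=WWOO R=WRWR D=RRYY L=OYOY
After move 4 (F'): F=GGGG U=WWWW R=RRRR D=YYYY L=OOOO
After move 5 (U): U=WWWW F=RRGG R=BBRR B=OOBB L=GGOO
After move 6 (U): U=WWWW F=BBGG R=OORR B=GGBB L=RROO
Query 1: F[0] = B
Query 2: L[3] = O
Query 3: R[0] = O
Query 4: U[0] = W

Answer: B O O W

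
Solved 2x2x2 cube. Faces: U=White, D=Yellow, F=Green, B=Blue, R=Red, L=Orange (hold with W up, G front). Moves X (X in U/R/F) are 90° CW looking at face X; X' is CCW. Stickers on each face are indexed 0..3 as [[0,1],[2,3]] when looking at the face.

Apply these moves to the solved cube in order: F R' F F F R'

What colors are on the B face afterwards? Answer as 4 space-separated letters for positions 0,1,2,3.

After move 1 (F): F=GGGG U=WWOO R=WRWR D=RRYY L=OYOY
After move 2 (R'): R=RRWW U=WBOB F=GWGO D=RGYG B=YBRB
After move 3 (F): F=GGOW U=WBYY R=ORBW D=WRYG L=OROG
After move 4 (F): F=OGWG U=WBGR R=YRYW D=BOYG L=OWOR
After move 5 (F): F=WOGG U=WBRW R=GRRW D=YYYG L=OBOO
After move 6 (R'): R=RWGR U=WRRY F=WBGW D=YOYG B=GBYB
Query: B face = GBYB

Answer: G B Y B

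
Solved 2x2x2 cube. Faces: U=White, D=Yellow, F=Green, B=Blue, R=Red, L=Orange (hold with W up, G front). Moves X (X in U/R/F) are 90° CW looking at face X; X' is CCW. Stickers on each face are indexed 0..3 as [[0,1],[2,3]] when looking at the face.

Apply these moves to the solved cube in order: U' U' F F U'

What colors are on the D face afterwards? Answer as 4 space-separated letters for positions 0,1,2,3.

After move 1 (U'): U=WWWW F=OOGG R=GGRR B=RRBB L=BBOO
After move 2 (U'): U=WWWW F=BBGG R=OORR B=GGBB L=RROO
After move 3 (F): F=GBGB U=WWOR R=WOWR D=ROYY L=RYOY
After move 4 (F): F=GGBB U=WWYY R=OORR D=WWYY L=RROO
After move 5 (U'): U=WYWY F=RRBB R=GGRR B=OOBB L=GGOO
Query: D face = WWYY

Answer: W W Y Y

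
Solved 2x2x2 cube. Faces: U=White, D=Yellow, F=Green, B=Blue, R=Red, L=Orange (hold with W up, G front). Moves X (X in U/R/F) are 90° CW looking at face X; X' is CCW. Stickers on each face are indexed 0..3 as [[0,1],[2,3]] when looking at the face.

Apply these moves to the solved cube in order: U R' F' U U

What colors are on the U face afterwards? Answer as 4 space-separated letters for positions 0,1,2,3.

Answer: B B B W

Derivation:
After move 1 (U): U=WWWW F=RRGG R=BBRR B=OOBB L=GGOO
After move 2 (R'): R=BRBR U=WBWO F=RWGW D=YRYG B=YOYB
After move 3 (F'): F=WWRG U=WBBB R=RRYR D=GOYG L=GOOW
After move 4 (U): U=BWBB F=RRRG R=YOYR B=GOYB L=WWOW
After move 5 (U): U=BBBW F=YORG R=GOYR B=WWYB L=RROW
Query: U face = BBBW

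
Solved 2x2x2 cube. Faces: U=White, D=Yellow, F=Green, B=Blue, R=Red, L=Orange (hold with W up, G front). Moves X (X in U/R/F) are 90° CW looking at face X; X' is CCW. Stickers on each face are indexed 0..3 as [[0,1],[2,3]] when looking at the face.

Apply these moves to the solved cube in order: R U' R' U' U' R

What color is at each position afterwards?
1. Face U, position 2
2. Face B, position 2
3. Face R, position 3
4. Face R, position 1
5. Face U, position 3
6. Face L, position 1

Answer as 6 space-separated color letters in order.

After move 1 (R): R=RRRR U=WGWG F=GYGY D=YBYB B=WBWB
After move 2 (U'): U=GGWW F=OOGY R=GYRR B=RRWB L=WBOO
After move 3 (R'): R=YRGR U=GWWR F=OGGW D=YOYY B=BRBB
After move 4 (U'): U=WRGW F=WBGW R=OGGR B=YRBB L=BROO
After move 5 (U'): U=RWWG F=BRGW R=WBGR B=OGBB L=YROO
After move 6 (R): R=GWRB U=RRWW F=BOGY D=YBYO B=GGWB
Query 1: U[2] = W
Query 2: B[2] = W
Query 3: R[3] = B
Query 4: R[1] = W
Query 5: U[3] = W
Query 6: L[1] = R

Answer: W W B W W R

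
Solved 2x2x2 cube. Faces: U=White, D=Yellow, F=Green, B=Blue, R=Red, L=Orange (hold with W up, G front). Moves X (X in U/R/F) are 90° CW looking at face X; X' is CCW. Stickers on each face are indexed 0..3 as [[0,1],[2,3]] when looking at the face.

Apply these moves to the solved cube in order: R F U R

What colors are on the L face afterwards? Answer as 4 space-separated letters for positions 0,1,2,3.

Answer: G G O B

Derivation:
After move 1 (R): R=RRRR U=WGWG F=GYGY D=YBYB B=WBWB
After move 2 (F): F=GGYY U=WGOO R=WRGR D=RRYB L=OYOB
After move 3 (U): U=OWOG F=WRYY R=WBGR B=OYWB L=GGOB
After move 4 (R): R=GWRB U=OROY F=WRYB D=RWYO B=GYWB
Query: L face = GGOB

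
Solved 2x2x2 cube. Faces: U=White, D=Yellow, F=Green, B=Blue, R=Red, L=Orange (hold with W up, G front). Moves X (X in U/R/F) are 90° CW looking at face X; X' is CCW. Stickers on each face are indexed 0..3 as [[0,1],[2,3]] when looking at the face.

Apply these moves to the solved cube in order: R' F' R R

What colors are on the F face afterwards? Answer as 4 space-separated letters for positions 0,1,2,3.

Answer: W Y G Y

Derivation:
After move 1 (R'): R=RRRR U=WBWB F=GWGW D=YGYG B=YBYB
After move 2 (F'): F=WWGG U=WBRR R=GRYR D=OOYG L=OBOW
After move 3 (R): R=YGRR U=WWRG F=WOGG D=OYYY B=RBBB
After move 4 (R): R=RYRG U=WORG F=WYGY D=OBYR B=GBWB
Query: F face = WYGY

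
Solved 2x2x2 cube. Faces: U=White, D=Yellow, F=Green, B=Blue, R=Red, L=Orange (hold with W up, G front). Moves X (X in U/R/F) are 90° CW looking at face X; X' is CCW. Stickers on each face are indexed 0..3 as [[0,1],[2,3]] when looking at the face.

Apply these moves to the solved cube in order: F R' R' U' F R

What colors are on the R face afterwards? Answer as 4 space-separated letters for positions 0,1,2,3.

After move 1 (F): F=GGGG U=WWOO R=WRWR D=RRYY L=OYOY
After move 2 (R'): R=RRWW U=WBOB F=GWGO D=RGYG B=YBRB
After move 3 (R'): R=RWRW U=WROY F=GBGB D=RWYO B=GBGB
After move 4 (U'): U=RYWO F=OYGB R=GBRW B=RWGB L=GBOY
After move 5 (F): F=GOBY U=RYYB R=WBOW D=RGYO L=GROW
After move 6 (R): R=OWWB U=ROYY F=GGBO D=RGYR B=BWYB
Query: R face = OWWB

Answer: O W W B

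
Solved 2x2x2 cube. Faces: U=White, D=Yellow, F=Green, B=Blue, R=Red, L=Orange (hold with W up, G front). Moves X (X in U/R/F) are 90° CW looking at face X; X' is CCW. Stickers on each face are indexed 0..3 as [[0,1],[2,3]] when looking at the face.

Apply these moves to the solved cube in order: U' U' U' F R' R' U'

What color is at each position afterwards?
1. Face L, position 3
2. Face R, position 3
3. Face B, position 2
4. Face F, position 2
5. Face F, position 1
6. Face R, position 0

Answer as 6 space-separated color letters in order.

Answer: Y W R G Y G

Derivation:
After move 1 (U'): U=WWWW F=OOGG R=GGRR B=RRBB L=BBOO
After move 2 (U'): U=WWWW F=BBGG R=OORR B=GGBB L=RROO
After move 3 (U'): U=WWWW F=RRGG R=BBRR B=OOBB L=GGOO
After move 4 (F): F=GRGR U=WWOG R=WBWR D=RBYY L=GYOY
After move 5 (R'): R=BRWW U=WBOO F=GWGG D=RRYR B=YOBB
After move 6 (R'): R=RWBW U=WBOY F=GBGO D=RWYG B=RORB
After move 7 (U'): U=BYWO F=GYGO R=GBBW B=RWRB L=ROOY
Query 1: L[3] = Y
Query 2: R[3] = W
Query 3: B[2] = R
Query 4: F[2] = G
Query 5: F[1] = Y
Query 6: R[0] = G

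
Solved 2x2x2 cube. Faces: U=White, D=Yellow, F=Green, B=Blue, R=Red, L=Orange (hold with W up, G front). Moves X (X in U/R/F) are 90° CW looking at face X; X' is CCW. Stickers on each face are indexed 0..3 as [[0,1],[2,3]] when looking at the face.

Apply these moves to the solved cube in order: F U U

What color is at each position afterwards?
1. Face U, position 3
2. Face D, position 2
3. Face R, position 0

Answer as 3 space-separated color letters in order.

Answer: W Y O

Derivation:
After move 1 (F): F=GGGG U=WWOO R=WRWR D=RRYY L=OYOY
After move 2 (U): U=OWOW F=WRGG R=BBWR B=OYBB L=GGOY
After move 3 (U): U=OOWW F=BBGG R=OYWR B=GGBB L=WROY
Query 1: U[3] = W
Query 2: D[2] = Y
Query 3: R[0] = O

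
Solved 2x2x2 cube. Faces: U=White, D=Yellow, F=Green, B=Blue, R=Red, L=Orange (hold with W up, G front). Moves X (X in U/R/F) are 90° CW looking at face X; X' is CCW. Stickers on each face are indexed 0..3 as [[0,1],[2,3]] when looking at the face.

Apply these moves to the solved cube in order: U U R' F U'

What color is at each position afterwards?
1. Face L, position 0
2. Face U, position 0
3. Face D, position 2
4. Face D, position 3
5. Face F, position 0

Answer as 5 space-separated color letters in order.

Answer: Y B Y G R

Derivation:
After move 1 (U): U=WWWW F=RRGG R=BBRR B=OOBB L=GGOO
After move 2 (U): U=WWWW F=BBGG R=OORR B=GGBB L=RROO
After move 3 (R'): R=OROR U=WBWG F=BWGW D=YBYG B=YGYB
After move 4 (F): F=GBWW U=WBOR R=WRGR D=OOYG L=RYOB
After move 5 (U'): U=BRWO F=RYWW R=GBGR B=WRYB L=YGOB
Query 1: L[0] = Y
Query 2: U[0] = B
Query 3: D[2] = Y
Query 4: D[3] = G
Query 5: F[0] = R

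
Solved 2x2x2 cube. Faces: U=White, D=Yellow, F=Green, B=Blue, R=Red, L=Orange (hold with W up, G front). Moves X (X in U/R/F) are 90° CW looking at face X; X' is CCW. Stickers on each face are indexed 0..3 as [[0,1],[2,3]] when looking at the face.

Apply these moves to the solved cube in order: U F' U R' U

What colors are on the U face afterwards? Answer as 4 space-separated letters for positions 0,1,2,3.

Answer: R B G B

Derivation:
After move 1 (U): U=WWWW F=RRGG R=BBRR B=OOBB L=GGOO
After move 2 (F'): F=RGRG U=WWBR R=YBYR D=GOYY L=GWOW
After move 3 (U): U=BWRW F=YBRG R=OOYR B=GWBB L=RGOW
After move 4 (R'): R=OROY U=BBRG F=YWRW D=GBYG B=YWOB
After move 5 (U): U=RBGB F=ORRW R=YWOY B=RGOB L=YWOW
Query: U face = RBGB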